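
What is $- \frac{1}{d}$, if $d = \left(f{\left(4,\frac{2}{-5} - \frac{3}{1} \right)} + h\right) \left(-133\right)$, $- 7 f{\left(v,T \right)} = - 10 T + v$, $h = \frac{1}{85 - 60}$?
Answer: $- \frac{25}{17917} \approx -0.0013953$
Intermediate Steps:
$h = \frac{1}{25} \approx 0.04$
$f{\left(v,T \right)} = - \frac{v}{7} + \frac{10 T}{7}$ ($f{\left(v,T \right)} = - \frac{- 10 T + v}{7} = - \frac{v - 10 T}{7} = - \frac{v}{7} + \frac{10 T}{7}$)
$d = \frac{17917}{25}$ ($d = \left(\left(\left(- \frac{1}{7}\right) 4 + \frac{10 \left(\frac{2}{-5} - \frac{3}{1}\right)}{7}\right) + \frac{1}{25}\right) \left(-133\right) = \left(\left(- \frac{4}{7} + \frac{10 \left(2 \left(- \frac{1}{5}\right) - 3\right)}{7}\right) + \frac{1}{25}\right) \left(-133\right) = \left(\left(- \frac{4}{7} + \frac{10 \left(- \frac{2}{5} - 3\right)}{7}\right) + \frac{1}{25}\right) \left(-133\right) = \left(\left(- \frac{4}{7} + \frac{10}{7} \left(- \frac{17}{5}\right)\right) + \frac{1}{25}\right) \left(-133\right) = \left(\left(- \frac{4}{7} - \frac{34}{7}\right) + \frac{1}{25}\right) \left(-133\right) = \left(- \frac{38}{7} + \frac{1}{25}\right) \left(-133\right) = \left(- \frac{943}{175}\right) \left(-133\right) = \frac{17917}{25} \approx 716.68$)
$- \frac{1}{d} = - \frac{1}{\frac{17917}{25}} = \left(-1\right) \frac{25}{17917} = - \frac{25}{17917}$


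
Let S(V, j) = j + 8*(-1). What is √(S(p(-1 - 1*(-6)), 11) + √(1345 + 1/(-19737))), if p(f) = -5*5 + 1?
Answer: √(14427747 + 1462*√14553989238)/2193 ≈ 6.2988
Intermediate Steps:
p(f) = -24 (p(f) = -25 + 1 = -24)
S(V, j) = -8 + j (S(V, j) = j - 8 = -8 + j)
√(S(p(-1 - 1*(-6)), 11) + √(1345 + 1/(-19737))) = √((-8 + 11) + √(1345 + 1/(-19737))) = √(3 + √(1345 - 1/19737)) = √(3 + √(26546264/19737)) = √(3 + 2*√14553989238/6579)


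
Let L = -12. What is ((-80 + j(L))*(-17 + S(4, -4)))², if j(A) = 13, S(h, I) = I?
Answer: 1979649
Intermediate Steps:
((-80 + j(L))*(-17 + S(4, -4)))² = ((-80 + 13)*(-17 - 4))² = (-67*(-21))² = 1407² = 1979649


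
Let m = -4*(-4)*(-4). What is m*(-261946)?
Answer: 16764544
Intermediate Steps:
m = -64 (m = 16*(-4) = -64)
m*(-261946) = -64*(-261946) = 16764544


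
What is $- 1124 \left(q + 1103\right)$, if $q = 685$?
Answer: $-2009712$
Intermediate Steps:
$- 1124 \left(q + 1103\right) = - 1124 \left(685 + 1103\right) = \left(-1124\right) 1788 = -2009712$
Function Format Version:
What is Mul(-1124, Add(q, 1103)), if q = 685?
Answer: -2009712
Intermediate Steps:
Mul(-1124, Add(q, 1103)) = Mul(-1124, Add(685, 1103)) = Mul(-1124, 1788) = -2009712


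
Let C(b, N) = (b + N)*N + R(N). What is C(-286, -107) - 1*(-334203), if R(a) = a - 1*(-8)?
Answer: 376155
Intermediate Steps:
R(a) = 8 + a (R(a) = a + 8 = 8 + a)
C(b, N) = 8 + N + N*(N + b) (C(b, N) = (b + N)*N + (8 + N) = (N + b)*N + (8 + N) = N*(N + b) + (8 + N) = 8 + N + N*(N + b))
C(-286, -107) - 1*(-334203) = (8 - 107 + (-107)² - 107*(-286)) - 1*(-334203) = (8 - 107 + 11449 + 30602) + 334203 = 41952 + 334203 = 376155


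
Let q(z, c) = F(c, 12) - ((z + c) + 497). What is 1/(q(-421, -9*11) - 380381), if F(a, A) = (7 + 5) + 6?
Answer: -1/380340 ≈ -2.6292e-6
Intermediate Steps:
F(a, A) = 18 (F(a, A) = 12 + 6 = 18)
q(z, c) = -479 - c - z (q(z, c) = 18 - ((z + c) + 497) = 18 - ((c + z) + 497) = 18 - (497 + c + z) = 18 + (-497 - c - z) = -479 - c - z)
1/(q(-421, -9*11) - 380381) = 1/((-479 - (-9)*11 - 1*(-421)) - 380381) = 1/((-479 - 1*(-99) + 421) - 380381) = 1/((-479 + 99 + 421) - 380381) = 1/(41 - 380381) = 1/(-380340) = -1/380340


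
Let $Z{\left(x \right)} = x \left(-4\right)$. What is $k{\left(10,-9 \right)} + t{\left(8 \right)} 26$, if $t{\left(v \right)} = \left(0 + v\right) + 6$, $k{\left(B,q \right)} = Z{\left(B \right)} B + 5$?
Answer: $-31$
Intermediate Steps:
$Z{\left(x \right)} = - 4 x$
$k{\left(B,q \right)} = 5 - 4 B^{2}$ ($k{\left(B,q \right)} = - 4 B B + 5 = - 4 B^{2} + 5 = 5 - 4 B^{2}$)
$t{\left(v \right)} = 6 + v$ ($t{\left(v \right)} = v + 6 = 6 + v$)
$k{\left(10,-9 \right)} + t{\left(8 \right)} 26 = \left(5 - 4 \cdot 10^{2}\right) + \left(6 + 8\right) 26 = \left(5 - 400\right) + 14 \cdot 26 = \left(5 - 400\right) + 364 = -395 + 364 = -31$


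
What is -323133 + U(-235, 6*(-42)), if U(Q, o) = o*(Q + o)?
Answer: -200409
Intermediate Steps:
-323133 + U(-235, 6*(-42)) = -323133 + (6*(-42))*(-235 + 6*(-42)) = -323133 - 252*(-235 - 252) = -323133 - 252*(-487) = -323133 + 122724 = -200409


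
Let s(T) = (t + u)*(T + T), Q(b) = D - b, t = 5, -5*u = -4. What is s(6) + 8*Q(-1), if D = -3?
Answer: 268/5 ≈ 53.600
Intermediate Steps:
u = ⅘ (u = -⅕*(-4) = ⅘ ≈ 0.80000)
Q(b) = -3 - b
s(T) = 58*T/5 (s(T) = (5 + ⅘)*(T + T) = 29*(2*T)/5 = 58*T/5)
s(6) + 8*Q(-1) = (58/5)*6 + 8*(-3 - 1*(-1)) = 348/5 + 8*(-3 + 1) = 348/5 + 8*(-2) = 348/5 - 16 = 268/5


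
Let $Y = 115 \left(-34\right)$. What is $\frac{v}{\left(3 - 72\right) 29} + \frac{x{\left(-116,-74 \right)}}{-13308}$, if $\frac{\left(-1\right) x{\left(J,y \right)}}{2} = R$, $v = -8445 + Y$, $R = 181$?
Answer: $\frac{27524117}{4438218} \approx 6.2016$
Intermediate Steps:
$Y = -3910$
$v = -12355$ ($v = -8445 - 3910 = -12355$)
$x{\left(J,y \right)} = -362$ ($x{\left(J,y \right)} = \left(-2\right) 181 = -362$)
$\frac{v}{\left(3 - 72\right) 29} + \frac{x{\left(-116,-74 \right)}}{-13308} = - \frac{12355}{\left(3 - 72\right) 29} - \frac{362}{-13308} = - \frac{12355}{\left(-69\right) 29} - - \frac{181}{6654} = - \frac{12355}{-2001} + \frac{181}{6654} = \left(-12355\right) \left(- \frac{1}{2001}\right) + \frac{181}{6654} = \frac{12355}{2001} + \frac{181}{6654} = \frac{27524117}{4438218}$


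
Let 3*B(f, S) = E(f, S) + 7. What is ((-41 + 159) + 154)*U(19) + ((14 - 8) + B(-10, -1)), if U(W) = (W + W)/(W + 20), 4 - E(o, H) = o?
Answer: 10843/39 ≈ 278.03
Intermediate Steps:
E(o, H) = 4 - o
B(f, S) = 11/3 - f/3 (B(f, S) = ((4 - f) + 7)/3 = (11 - f)/3 = 11/3 - f/3)
U(W) = 2*W/(20 + W) (U(W) = (2*W)/(20 + W) = 2*W/(20 + W))
((-41 + 159) + 154)*U(19) + ((14 - 8) + B(-10, -1)) = ((-41 + 159) + 154)*(2*19/(20 + 19)) + ((14 - 8) + (11/3 - ⅓*(-10))) = (118 + 154)*(2*19/39) + (6 + (11/3 + 10/3)) = 272*(2*19*(1/39)) + (6 + 7) = 272*(38/39) + 13 = 10336/39 + 13 = 10843/39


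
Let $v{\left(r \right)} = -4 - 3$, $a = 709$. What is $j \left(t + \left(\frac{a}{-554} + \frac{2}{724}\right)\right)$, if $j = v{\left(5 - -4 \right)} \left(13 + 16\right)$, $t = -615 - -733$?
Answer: $- \frac{1187984420}{50137} \approx -23695.0$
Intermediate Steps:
$v{\left(r \right)} = -7$
$t = 118$ ($t = -615 + 733 = 118$)
$j = -203$ ($j = - 7 \left(13 + 16\right) = \left(-7\right) 29 = -203$)
$j \left(t + \left(\frac{a}{-554} + \frac{2}{724}\right)\right) = - 203 \left(118 + \left(\frac{709}{-554} + \frac{2}{724}\right)\right) = - 203 \left(118 + \left(709 \left(- \frac{1}{554}\right) + 2 \cdot \frac{1}{724}\right)\right) = - 203 \left(118 + \left(- \frac{709}{554} + \frac{1}{362}\right)\right) = - 203 \left(118 - \frac{64026}{50137}\right) = \left(-203\right) \frac{5852140}{50137} = - \frac{1187984420}{50137}$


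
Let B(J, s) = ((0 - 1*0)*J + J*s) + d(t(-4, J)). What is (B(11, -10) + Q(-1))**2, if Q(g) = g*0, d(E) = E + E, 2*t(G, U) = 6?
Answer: 10816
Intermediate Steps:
t(G, U) = 3 (t(G, U) = (1/2)*6 = 3)
d(E) = 2*E
Q(g) = 0
B(J, s) = 6 + J*s (B(J, s) = ((0 - 1*0)*J + J*s) + 2*3 = ((0 + 0)*J + J*s) + 6 = (0*J + J*s) + 6 = (0 + J*s) + 6 = J*s + 6 = 6 + J*s)
(B(11, -10) + Q(-1))**2 = ((6 + 11*(-10)) + 0)**2 = ((6 - 110) + 0)**2 = (-104 + 0)**2 = (-104)**2 = 10816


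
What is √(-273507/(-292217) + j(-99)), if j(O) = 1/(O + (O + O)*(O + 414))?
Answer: √34653977907480411502/6084834591 ≈ 0.96745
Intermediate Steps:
j(O) = 1/(O + 2*O*(414 + O)) (j(O) = 1/(O + (2*O)*(414 + O)) = 1/(O + 2*O*(414 + O)))
√(-273507/(-292217) + j(-99)) = √(-273507/(-292217) + 1/((-99)*(829 + 2*(-99)))) = √(-273507*(-1/292217) - 1/(99*(829 - 198))) = √(273507/292217 - 1/99/631) = √(273507/292217 - 1/99*1/631) = √(273507/292217 - 1/62469) = √(17085416566/18254503773) = √34653977907480411502/6084834591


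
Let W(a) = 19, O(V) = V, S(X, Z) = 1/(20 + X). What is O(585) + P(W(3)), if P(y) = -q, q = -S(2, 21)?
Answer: 12871/22 ≈ 585.04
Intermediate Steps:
q = -1/22 (q = -1/(20 + 2) = -1/22 ≈ -0.045455)
P(y) = 1/22 (P(y) = -1*(-1/22) = 1/22)
O(585) + P(W(3)) = 585 + 1/22 = 12871/22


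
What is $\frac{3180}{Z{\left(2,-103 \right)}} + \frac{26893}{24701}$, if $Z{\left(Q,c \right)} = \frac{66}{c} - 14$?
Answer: $- \frac{2012502724}{9312277} \approx -216.11$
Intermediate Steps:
$Z{\left(Q,c \right)} = -14 + \frac{66}{c}$
$\frac{3180}{Z{\left(2,-103 \right)}} + \frac{26893}{24701} = \frac{3180}{-14 + \frac{66}{-103}} + \frac{26893}{24701} = \frac{3180}{-14 + 66 \left(- \frac{1}{103}\right)} + 26893 \cdot \frac{1}{24701} = \frac{3180}{-14 - \frac{66}{103}} + \frac{26893}{24701} = \frac{3180}{- \frac{1508}{103}} + \frac{26893}{24701} = 3180 \left(- \frac{103}{1508}\right) + \frac{26893}{24701} = - \frac{81885}{377} + \frac{26893}{24701} = - \frac{2012502724}{9312277}$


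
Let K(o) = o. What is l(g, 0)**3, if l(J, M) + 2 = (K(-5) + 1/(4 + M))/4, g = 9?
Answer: -132651/4096 ≈ -32.385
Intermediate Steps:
l(J, M) = -13/4 + 1/(4*(4 + M)) (l(J, M) = -2 + (-5 + 1/(4 + M))/4 = -2 + (-5 + 1/(4 + M))*(1/4) = -2 + (-5/4 + 1/(4*(4 + M))) = -13/4 + 1/(4*(4 + M)))
l(g, 0)**3 = ((-51 - 13*0)/(4*(4 + 0)))**3 = ((1/4)*(-51 + 0)/4)**3 = ((1/4)*(1/4)*(-51))**3 = (-51/16)**3 = -132651/4096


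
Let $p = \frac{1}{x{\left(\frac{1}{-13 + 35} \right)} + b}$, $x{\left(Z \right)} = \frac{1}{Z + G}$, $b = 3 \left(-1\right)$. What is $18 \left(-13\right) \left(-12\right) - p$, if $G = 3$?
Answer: $\frac{502699}{179} \approx 2808.4$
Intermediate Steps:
$b = -3$
$x{\left(Z \right)} = \frac{1}{3 + Z}$ ($x{\left(Z \right)} = \frac{1}{Z + 3} = \frac{1}{3 + Z}$)
$p = - \frac{67}{179}$ ($p = \frac{1}{\frac{1}{3 + \frac{1}{-13 + 35}} - 3} = \frac{1}{\frac{1}{3 + \frac{1}{22}} - 3} = \frac{1}{\frac{1}{\frac{67}{22}} - 3} = \frac{1}{\frac{22}{67} - 3} = \frac{1}{- \frac{179}{67}} = - \frac{67}{179} \approx -0.3743$)
$18 \left(-13\right) \left(-12\right) - p = 18 \left(-13\right) \left(-12\right) - - \frac{67}{179} = \left(-234\right) \left(-12\right) + \frac{67}{179} = 2808 + \frac{67}{179} = \frac{502699}{179}$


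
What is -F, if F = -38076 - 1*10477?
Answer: 48553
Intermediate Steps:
F = -48553 (F = -38076 - 10477 = -48553)
-F = -1*(-48553) = 48553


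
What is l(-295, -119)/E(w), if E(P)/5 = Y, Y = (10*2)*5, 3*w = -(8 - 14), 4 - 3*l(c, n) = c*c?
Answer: -29007/500 ≈ -58.014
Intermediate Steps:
l(c, n) = 4/3 - c**2/3 (l(c, n) = 4/3 - c*c/3 = 4/3 - c**2/3)
w = 2 (w = (-(8 - 14))/3 = (-1*(-6))/3 = (1/3)*6 = 2)
Y = 100 (Y = 20*5 = 100)
E(P) = 500 (E(P) = 5*100 = 500)
l(-295, -119)/E(w) = (4/3 - 1/3*(-295)**2)/500 = (4/3 - 1/3*87025)*(1/500) = (4/3 - 87025/3)*(1/500) = -29007*1/500 = -29007/500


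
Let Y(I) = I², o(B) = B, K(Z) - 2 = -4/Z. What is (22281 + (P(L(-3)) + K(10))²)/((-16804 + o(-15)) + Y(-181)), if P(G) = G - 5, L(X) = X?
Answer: 558049/398550 ≈ 1.4002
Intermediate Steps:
K(Z) = 2 - 4/Z
P(G) = -5 + G
(22281 + (P(L(-3)) + K(10))²)/((-16804 + o(-15)) + Y(-181)) = (22281 + ((-5 - 3) + (2 - 4/10))²)/((-16804 - 15) + (-181)²) = (22281 + (-8 + (2 - 4*⅒))²)/(-16819 + 32761) = (22281 + (-8 + (2 - ⅖))²)/15942 = (22281 + (-8 + 8/5)²)*(1/15942) = (22281 + (-32/5)²)*(1/15942) = (22281 + 1024/25)*(1/15942) = (558049/25)*(1/15942) = 558049/398550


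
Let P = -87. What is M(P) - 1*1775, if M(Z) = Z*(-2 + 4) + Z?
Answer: -2036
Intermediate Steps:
M(Z) = 3*Z (M(Z) = Z*2 + Z = 2*Z + Z = 3*Z)
M(P) - 1*1775 = 3*(-87) - 1*1775 = -261 - 1775 = -2036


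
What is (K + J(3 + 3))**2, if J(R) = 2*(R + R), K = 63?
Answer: 7569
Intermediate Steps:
J(R) = 4*R (J(R) = 2*(2*R) = 4*R)
(K + J(3 + 3))**2 = (63 + 4*(3 + 3))**2 = (63 + 4*6)**2 = (63 + 24)**2 = 87**2 = 7569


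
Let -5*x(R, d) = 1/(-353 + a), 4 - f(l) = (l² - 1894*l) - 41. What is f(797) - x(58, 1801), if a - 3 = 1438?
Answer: 4756485761/5440 ≈ 8.7435e+5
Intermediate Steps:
a = 1441 (a = 3 + 1438 = 1441)
f(l) = 45 - l² + 1894*l (f(l) = 4 - ((l² - 1894*l) - 41) = 4 - (-41 + l² - 1894*l) = 4 + (41 - l² + 1894*l) = 45 - l² + 1894*l)
x(R, d) = -1/5440 (x(R, d) = -1/(5*(-353 + 1441)) = -⅕/1088 = -⅕*1/1088 = -1/5440)
f(797) - x(58, 1801) = (45 - 1*797² + 1894*797) - 1*(-1/5440) = (45 - 1*635209 + 1509518) + 1/5440 = (45 - 635209 + 1509518) + 1/5440 = 874354 + 1/5440 = 4756485761/5440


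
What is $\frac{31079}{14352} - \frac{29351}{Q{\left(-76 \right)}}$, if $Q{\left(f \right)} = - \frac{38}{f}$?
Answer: $- \frac{842460025}{14352} \approx -58700.0$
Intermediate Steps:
$\frac{31079}{14352} - \frac{29351}{Q{\left(-76 \right)}} = \frac{31079}{14352} - \frac{29351}{\left(-38\right) \frac{1}{-76}} = 31079 \cdot \frac{1}{14352} - \frac{29351}{\left(-38\right) \left(- \frac{1}{76}\right)} = \frac{31079}{14352} - 29351 \frac{1}{\frac{1}{2}} = \frac{31079}{14352} - 58702 = - \frac{842460025}{14352}$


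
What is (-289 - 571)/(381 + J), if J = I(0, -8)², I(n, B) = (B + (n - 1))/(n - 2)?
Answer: -688/321 ≈ -2.1433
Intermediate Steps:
I(n, B) = (-1 + B + n)/(-2 + n) (I(n, B) = (B + (-1 + n))/(-2 + n) = (-1 + B + n)/(-2 + n))
J = 81/4 (J = ((-1 - 8 + 0)/(-2 + 0))² = (-9/(-2))² = (-½*(-9))² = (9/2)² = 81/4 ≈ 20.250)
(-289 - 571)/(381 + J) = (-289 - 571)/(381 + 81/4) = -860/1605/4 = -860*4/1605 = -688/321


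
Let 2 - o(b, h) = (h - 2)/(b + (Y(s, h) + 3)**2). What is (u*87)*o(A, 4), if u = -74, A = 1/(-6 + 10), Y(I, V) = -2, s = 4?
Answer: -12876/5 ≈ -2575.2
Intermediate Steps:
A = 1/4 ≈ 0.25000
o(b, h) = 2 - (-2 + h)/(1 + b) (o(b, h) = 2 - (h - 2)/(b + (-2 + 3)**2) = 2 - (-2 + h)/(b + 1**2) = 2 - (-2 + h)/(b + 1) = 2 - (-2 + h)/(1 + b))
(u*87)*o(A, 4) = (-74*87)*((4 - 1*4 + 2*(1/4))/(1 + 1/4)) = -6438*(4 - 4 + 1/2)/5/4 = -25752/(5*2) = -6438*2/5 = -12876/5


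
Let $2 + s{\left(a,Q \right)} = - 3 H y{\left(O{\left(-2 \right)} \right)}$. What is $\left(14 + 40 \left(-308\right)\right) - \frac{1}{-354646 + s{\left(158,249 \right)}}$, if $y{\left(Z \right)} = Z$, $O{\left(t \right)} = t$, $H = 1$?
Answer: $- \frac{4364224451}{354642} \approx -12306.0$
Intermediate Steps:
$s{\left(a,Q \right)} = 4$ ($s{\left(a,Q \right)} = -2 + \left(-3\right) 1 \left(-2\right) = -2 - -6 = -2 + 6 = 4$)
$\left(14 + 40 \left(-308\right)\right) - \frac{1}{-354646 + s{\left(158,249 \right)}} = \left(14 + 40 \left(-308\right)\right) - \frac{1}{-354646 + 4} = \left(14 - 12320\right) - \frac{1}{-354642} = -12306 - - \frac{1}{354642} = -12306 + \frac{1}{354642} = - \frac{4364224451}{354642}$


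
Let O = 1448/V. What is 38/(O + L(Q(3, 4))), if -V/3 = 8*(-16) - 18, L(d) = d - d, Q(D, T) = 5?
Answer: 4161/362 ≈ 11.494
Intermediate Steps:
L(d) = 0
V = 438 (V = -3*(8*(-16) - 18) = -3*(-128 - 18) = -3*(-146) = 438)
O = 724/219 (O = 1448/438 = 1448*(1/438) = 724/219 ≈ 3.3059)
38/(O + L(Q(3, 4))) = 38/(724/219 + 0) = 38/(724/219) = 38*(219/724) = 4161/362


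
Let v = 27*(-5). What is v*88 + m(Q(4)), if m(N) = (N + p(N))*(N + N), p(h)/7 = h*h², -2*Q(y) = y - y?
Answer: -11880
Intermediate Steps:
Q(y) = 0 (Q(y) = -(y - y)/2 = -½*0 = 0)
p(h) = 7*h³ (p(h) = 7*(h*h²) = 7*h³)
v = -135
m(N) = 2*N*(N + 7*N³) (m(N) = (N + 7*N³)*(N + N) = (N + 7*N³)*(2*N) = 2*N*(N + 7*N³))
v*88 + m(Q(4)) = -135*88 + 0²*(2 + 14*0²) = -11880 + 0*(2 + 14*0) = -11880 + 0*(2 + 0) = -11880 + 0*2 = -11880 + 0 = -11880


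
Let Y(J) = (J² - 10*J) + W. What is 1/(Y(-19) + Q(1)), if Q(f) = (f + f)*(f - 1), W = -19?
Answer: 1/532 ≈ 0.0018797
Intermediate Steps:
Y(J) = -19 + J² - 10*J (Y(J) = (J² - 10*J) - 19 = -19 + J² - 10*J)
Q(f) = 2*f*(-1 + f) (Q(f) = (2*f)*(-1 + f) = 2*f*(-1 + f))
1/(Y(-19) + Q(1)) = 1/((-19 + (-19)² - 10*(-19)) + 2*1*(-1 + 1)) = 1/((-19 + 361 + 190) + 2*1*0) = 1/(532 + 0) = 1/532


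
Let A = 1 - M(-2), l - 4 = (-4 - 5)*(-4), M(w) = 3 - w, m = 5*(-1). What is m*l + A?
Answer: -204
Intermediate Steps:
m = -5
l = 40 (l = 4 + (-4 - 5)*(-4) = 4 - 9*(-4) = 4 + 36 = 40)
A = -4 (A = 1 - (3 - 1*(-2)) = 1 - (3 + 2) = 1 - 1*5 = 1 - 5 = -4)
m*l + A = -5*40 - 4 = -200 - 4 = -204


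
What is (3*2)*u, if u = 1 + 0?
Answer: 6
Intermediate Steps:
u = 1
(3*2)*u = (3*2)*1 = 6*1 = 6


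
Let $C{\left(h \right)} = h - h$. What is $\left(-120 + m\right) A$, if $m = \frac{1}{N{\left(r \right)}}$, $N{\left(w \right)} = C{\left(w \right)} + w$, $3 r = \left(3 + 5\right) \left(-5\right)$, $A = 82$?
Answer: $- \frac{196923}{20} \approx -9846.2$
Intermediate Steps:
$C{\left(h \right)} = 0$
$r = - \frac{40}{3}$ ($r = \frac{\left(3 + 5\right) \left(-5\right)}{3} = \frac{8 \left(-5\right)}{3} = \frac{1}{3} \left(-40\right) = - \frac{40}{3} \approx -13.333$)
$N{\left(w \right)} = w$ ($N{\left(w \right)} = 0 + w = w$)
$m = - \frac{3}{40}$ ($m = \frac{1}{- \frac{40}{3}} = - \frac{3}{40} \approx -0.075$)
$\left(-120 + m\right) A = \left(-120 - \frac{3}{40}\right) 82 = \left(- \frac{4803}{40}\right) 82 = - \frac{196923}{20}$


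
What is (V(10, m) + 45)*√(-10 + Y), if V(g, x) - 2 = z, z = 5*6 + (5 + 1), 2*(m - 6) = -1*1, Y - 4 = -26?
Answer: 332*I*√2 ≈ 469.52*I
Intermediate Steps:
Y = -22 (Y = 4 - 26 = -22)
m = 11/2 (m = 6 + (-1*1)/2 = 6 + (½)*(-1) = 6 - ½ = 11/2 ≈ 5.5000)
z = 36 (z = 30 + 6 = 36)
V(g, x) = 38 (V(g, x) = 2 + 36 = 38)
(V(10, m) + 45)*√(-10 + Y) = (38 + 45)*√(-10 - 22) = 83*√(-32) = 83*(4*I*√2) = 332*I*√2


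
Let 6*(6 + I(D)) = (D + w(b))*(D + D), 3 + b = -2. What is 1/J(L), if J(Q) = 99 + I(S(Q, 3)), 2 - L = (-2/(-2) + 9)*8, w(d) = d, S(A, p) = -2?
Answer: 3/293 ≈ 0.010239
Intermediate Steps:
b = -5 (b = -3 - 2 = -5)
I(D) = -6 + D*(-5 + D)/3 (I(D) = -6 + ((D - 5)*(D + D))/6 = -6 + ((-5 + D)*(2*D))/6 = -6 + (2*D*(-5 + D))/6 = -6 + D*(-5 + D)/3)
L = -78 (L = 2 - (-2/(-2) + 9)*8 = 2 - (-2*(-½) + 9)*8 = 2 - (1 + 9)*8 = 2 - 10*8 = 2 - 1*80 = 2 - 80 = -78)
J(Q) = 293/3 (J(Q) = 99 + (-6 - 5/3*(-2) + (⅓)*(-2)²) = 99 + (-6 + 10/3 + (⅓)*4) = 99 + (-6 + 10/3 + 4/3) = 99 - 4/3 = 293/3)
1/J(L) = 1/(293/3) = 3/293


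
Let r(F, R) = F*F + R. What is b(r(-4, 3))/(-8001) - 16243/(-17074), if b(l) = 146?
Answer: 127467439/136609074 ≈ 0.93308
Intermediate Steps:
r(F, R) = R + F² (r(F, R) = F² + R = R + F²)
b(r(-4, 3))/(-8001) - 16243/(-17074) = 146/(-8001) - 16243/(-17074) = 146*(-1/8001) - 16243*(-1/17074) = -146/8001 + 16243/17074 = 127467439/136609074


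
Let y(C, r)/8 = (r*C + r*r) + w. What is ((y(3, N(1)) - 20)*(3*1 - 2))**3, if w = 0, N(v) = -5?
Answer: 216000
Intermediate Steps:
y(C, r) = 8*r**2 + 8*C*r (y(C, r) = 8*((r*C + r*r) + 0) = 8*((C*r + r**2) + 0) = 8*((r**2 + C*r) + 0) = 8*(r**2 + C*r) = 8*r**2 + 8*C*r)
((y(3, N(1)) - 20)*(3*1 - 2))**3 = ((8*(-5)*(3 - 5) - 20)*(3*1 - 2))**3 = ((8*(-5)*(-2) - 20)*(3 - 2))**3 = ((80 - 20)*1)**3 = (60*1)**3 = 60**3 = 216000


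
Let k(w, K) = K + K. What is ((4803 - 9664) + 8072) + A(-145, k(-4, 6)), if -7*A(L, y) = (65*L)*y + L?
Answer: 135722/7 ≈ 19389.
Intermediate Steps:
k(w, K) = 2*K
A(L, y) = -L/7 - 65*L*y/7 (A(L, y) = -((65*L)*y + L)/7 = -(65*L*y + L)/7 = -(L + 65*L*y)/7 = -L/7 - 65*L*y/7)
((4803 - 9664) + 8072) + A(-145, k(-4, 6)) = ((4803 - 9664) + 8072) - ⅐*(-145)*(1 + 65*(2*6)) = (-4861 + 8072) - ⅐*(-145)*(1 + 65*12) = 3211 - ⅐*(-145)*(1 + 780) = 3211 - ⅐*(-145)*781 = 3211 + 113245/7 = 135722/7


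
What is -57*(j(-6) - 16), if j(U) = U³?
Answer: 13224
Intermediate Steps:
-57*(j(-6) - 16) = -57*((-6)³ - 16) = -57*(-216 - 16) = -57*(-232) = 13224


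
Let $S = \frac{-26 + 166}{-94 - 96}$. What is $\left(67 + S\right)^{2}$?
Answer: $\frac{1585081}{361} \approx 4390.8$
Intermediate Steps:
$S = - \frac{14}{19}$ ($S = \frac{140}{-190} = 140 \left(- \frac{1}{190}\right) = - \frac{14}{19} \approx -0.73684$)
$\left(67 + S\right)^{2} = \left(67 - \frac{14}{19}\right)^{2} = \left(\frac{1259}{19}\right)^{2} = \frac{1585081}{361}$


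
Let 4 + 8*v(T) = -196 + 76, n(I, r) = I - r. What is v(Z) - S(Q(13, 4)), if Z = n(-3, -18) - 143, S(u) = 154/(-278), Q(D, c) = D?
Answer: -4155/278 ≈ -14.946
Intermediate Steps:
S(u) = -77/139 (S(u) = 154*(-1/278) = -77/139)
Z = -128 (Z = (-3 - 1*(-18)) - 143 = (-3 + 18) - 143 = 15 - 143 = -128)
v(T) = -31/2 (v(T) = -½ + (-196 + 76)/8 = -½ + (⅛)*(-120) = -½ - 15 = -31/2)
v(Z) - S(Q(13, 4)) = -31/2 - 1*(-77/139) = -31/2 + 77/139 = -4155/278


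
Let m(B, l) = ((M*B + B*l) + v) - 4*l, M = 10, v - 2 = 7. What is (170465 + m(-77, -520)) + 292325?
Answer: 504149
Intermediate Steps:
v = 9 (v = 2 + 7 = 9)
m(B, l) = 9 - 4*l + 10*B + B*l (m(B, l) = ((10*B + B*l) + 9) - 4*l = (9 + 10*B + B*l) - 4*l = 9 - 4*l + 10*B + B*l)
(170465 + m(-77, -520)) + 292325 = (170465 + (9 - 4*(-520) + 10*(-77) - 77*(-520))) + 292325 = (170465 + (9 + 2080 - 770 + 40040)) + 292325 = (170465 + 41359) + 292325 = 211824 + 292325 = 504149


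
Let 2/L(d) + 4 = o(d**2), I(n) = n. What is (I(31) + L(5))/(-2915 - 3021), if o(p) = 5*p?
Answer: -3753/718256 ≈ -0.0052252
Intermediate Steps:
L(d) = 2/(-4 + 5*d**2)
(I(31) + L(5))/(-2915 - 3021) = (31 + 2/(-4 + 5*5**2))/(-2915 - 3021) = (31 + 2/(-4 + 5*25))/(-5936) = (31 + 2/(-4 + 125))*(-1/5936) = (31 + 2/121)*(-1/5936) = (3753/121)*(-1/5936) = -3753/718256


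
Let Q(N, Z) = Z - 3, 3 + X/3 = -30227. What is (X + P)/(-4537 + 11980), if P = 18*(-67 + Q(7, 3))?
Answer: -30632/2481 ≈ -12.347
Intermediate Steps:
X = -90690 (X = -9 + 3*(-30227) = -9 - 90681 = -90690)
Q(N, Z) = -3 + Z
P = -1206 (P = 18*(-67 + (-3 + 3)) = 18*(-67 + 0) = 18*(-67) = -1206)
(X + P)/(-4537 + 11980) = (-90690 - 1206)/(-4537 + 11980) = -91896/7443 = -91896*1/7443 = -30632/2481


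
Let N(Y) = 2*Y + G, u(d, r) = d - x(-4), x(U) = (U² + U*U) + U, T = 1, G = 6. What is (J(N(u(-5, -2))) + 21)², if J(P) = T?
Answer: 484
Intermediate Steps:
x(U) = U + 2*U² (x(U) = (U² + U²) + U = 2*U² + U = U + 2*U²)
u(d, r) = -28 + d (u(d, r) = d - (-4)*(1 + 2*(-4)) = d - (-4)*(1 - 8) = d - (-4)*(-7) = d - 1*28 = d - 28 = -28 + d)
N(Y) = 6 + 2*Y (N(Y) = 2*Y + 6 = 6 + 2*Y)
J(P) = 1
(J(N(u(-5, -2))) + 21)² = (1 + 21)² = 22² = 484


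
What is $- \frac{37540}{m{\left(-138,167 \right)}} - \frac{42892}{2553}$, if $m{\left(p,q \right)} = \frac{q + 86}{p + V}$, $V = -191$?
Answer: $\frac{1370451448}{28083} \approx 48800.0$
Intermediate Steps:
$m{\left(p,q \right)} = \frac{86 + q}{-191 + p}$ ($m{\left(p,q \right)} = \frac{q + 86}{p - 191} = \frac{86 + q}{-191 + p}$)
$- \frac{37540}{m{\left(-138,167 \right)}} - \frac{42892}{2553} = - \frac{37540}{\frac{1}{-191 - 138} \left(86 + 167\right)} - \frac{42892}{2553} = - \frac{37540}{\frac{1}{-329} \cdot 253} - \frac{42892}{2553} = - \frac{37540}{\left(- \frac{1}{329}\right) 253} - \frac{42892}{2553} = - \frac{37540}{- \frac{253}{329}} - \frac{42892}{2553} = \left(-37540\right) \left(- \frac{329}{253}\right) - \frac{42892}{2553} = \frac{12350660}{253} - \frac{42892}{2553} = \frac{1370451448}{28083}$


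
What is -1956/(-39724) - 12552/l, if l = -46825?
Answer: 147551337/465019075 ≈ 0.31730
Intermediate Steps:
-1956/(-39724) - 12552/l = -1956/(-39724) - 12552/(-46825) = -1956*(-1/39724) - 12552*(-1/46825) = 489/9931 + 12552/46825 = 147551337/465019075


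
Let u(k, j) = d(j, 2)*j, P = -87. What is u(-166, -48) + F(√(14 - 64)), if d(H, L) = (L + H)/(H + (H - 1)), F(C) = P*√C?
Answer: -2208/97 - 87*2^(¼)*√5*√I ≈ -186.35 - 163.59*I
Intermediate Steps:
F(C) = -87*√C
d(H, L) = (H + L)/(-1 + 2*H) (d(H, L) = (H + L)/(H + (-1 + H)) = (H + L)/(-1 + 2*H))
u(k, j) = j*(2 + j)/(-1 + 2*j) (u(k, j) = ((j + 2)/(-1 + 2*j))*j = ((2 + j)/(-1 + 2*j))*j = j*(2 + j)/(-1 + 2*j))
u(-166, -48) + F(√(14 - 64)) = -48*(2 - 48)/(-1 + 2*(-48)) - 87*(14 - 64)^(¼) = -48*(-46)/(-1 - 96) - 87*(-2)^(¼)*√5 = -48*(-46)/(-97) - 87*2^(¼)*√5*√I = -48*(-1/97)*(-46) - 87*2^(¼)*√5*√I = -2208/97 - 87*2^(¼)*√5*√I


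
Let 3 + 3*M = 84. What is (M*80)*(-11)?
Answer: -23760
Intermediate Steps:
M = 27 (M = -1 + (⅓)*84 = -1 + 28 = 27)
(M*80)*(-11) = (27*80)*(-11) = 2160*(-11) = -23760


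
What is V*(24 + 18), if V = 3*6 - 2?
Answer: 672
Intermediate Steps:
V = 16 (V = 18 - 2 = 16)
V*(24 + 18) = 16*(24 + 18) = 16*42 = 672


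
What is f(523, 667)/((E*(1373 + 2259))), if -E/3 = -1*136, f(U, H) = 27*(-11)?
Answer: -99/493952 ≈ -0.00020042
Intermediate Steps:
f(U, H) = -297
E = 408 (E = -(-3)*136 = -3*(-136) = 408)
f(523, 667)/((E*(1373 + 2259))) = -297*1/(408*(1373 + 2259)) = -297/(408*3632) = -297/1481856 = -297*1/1481856 = -99/493952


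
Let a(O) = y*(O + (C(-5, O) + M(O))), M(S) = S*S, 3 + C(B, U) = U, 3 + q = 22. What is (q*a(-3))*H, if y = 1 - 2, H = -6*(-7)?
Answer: 0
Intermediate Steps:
q = 19 (q = -3 + 22 = 19)
C(B, U) = -3 + U
M(S) = S**2
H = 42
y = -1
a(O) = 3 - O**2 - 2*O (a(O) = -(O + ((-3 + O) + O**2)) = -(O + (-3 + O + O**2)) = -(-3 + O**2 + 2*O) = 3 - O**2 - 2*O)
(q*a(-3))*H = (19*(3 - 1*(-3)**2 - 2*(-3)))*42 = (19*(3 - 1*9 + 6))*42 = (19*(3 - 9 + 6))*42 = (19*0)*42 = 0*42 = 0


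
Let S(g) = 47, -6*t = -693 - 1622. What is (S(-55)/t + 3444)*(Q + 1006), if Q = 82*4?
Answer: 10636171428/2315 ≈ 4.5945e+6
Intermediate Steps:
t = 2315/6 (t = -(-693 - 1622)/6 = -1/6*(-2315) = 2315/6 ≈ 385.83)
Q = 328
(S(-55)/t + 3444)*(Q + 1006) = (47/(2315/6) + 3444)*(328 + 1006) = (47*(6/2315) + 3444)*1334 = (282/2315 + 3444)*1334 = (7973142/2315)*1334 = 10636171428/2315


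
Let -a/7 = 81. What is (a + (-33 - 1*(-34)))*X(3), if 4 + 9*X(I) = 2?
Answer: 1132/9 ≈ 125.78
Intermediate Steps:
a = -567 (a = -7*81 = -567)
X(I) = -2/9 (X(I) = -4/9 + (1/9)*2 = -4/9 + 2/9 = -2/9)
(a + (-33 - 1*(-34)))*X(3) = (-567 + (-33 - 1*(-34)))*(-2/9) = (-567 + (-33 + 34))*(-2/9) = (-567 + 1)*(-2/9) = -566*(-2/9) = 1132/9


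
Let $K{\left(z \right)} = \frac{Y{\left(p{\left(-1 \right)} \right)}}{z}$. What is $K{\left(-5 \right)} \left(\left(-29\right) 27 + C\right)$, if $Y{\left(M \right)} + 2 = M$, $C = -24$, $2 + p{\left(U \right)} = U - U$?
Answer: $- \frac{3228}{5} \approx -645.6$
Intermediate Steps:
$p{\left(U \right)} = -2$ ($p{\left(U \right)} = -2 + \left(U - U\right) = -2 + 0 = -2$)
$Y{\left(M \right)} = -2 + M$
$K{\left(z \right)} = - \frac{4}{z}$ ($K{\left(z \right)} = \frac{-2 - 2}{z} = - \frac{4}{z}$)
$K{\left(-5 \right)} \left(\left(-29\right) 27 + C\right) = - \frac{4}{-5} \left(\left(-29\right) 27 - 24\right) = \left(-4\right) \left(- \frac{1}{5}\right) \left(-783 - 24\right) = \frac{4}{5} \left(-807\right) = - \frac{3228}{5}$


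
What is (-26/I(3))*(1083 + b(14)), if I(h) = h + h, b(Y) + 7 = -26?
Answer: -4550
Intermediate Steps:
b(Y) = -33 (b(Y) = -7 - 26 = -33)
I(h) = 2*h
(-26/I(3))*(1083 + b(14)) = (-26/(2*3))*(1083 - 33) = -26/6*1050 = -26*1/6*1050 = -13/3*1050 = -4550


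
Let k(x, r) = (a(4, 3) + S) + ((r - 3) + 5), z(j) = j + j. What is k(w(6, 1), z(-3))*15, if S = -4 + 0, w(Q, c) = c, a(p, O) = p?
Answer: -60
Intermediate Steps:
z(j) = 2*j
S = -4
k(x, r) = 2 + r (k(x, r) = (4 - 4) + ((r - 3) + 5) = 0 + ((-3 + r) + 5) = 0 + (2 + r) = 2 + r)
k(w(6, 1), z(-3))*15 = (2 + 2*(-3))*15 = (2 - 6)*15 = -4*15 = -60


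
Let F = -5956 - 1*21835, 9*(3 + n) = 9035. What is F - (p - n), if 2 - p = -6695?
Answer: -301384/9 ≈ -33487.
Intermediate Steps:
p = 6697 (p = 2 - 1*(-6695) = 2 + 6695 = 6697)
n = 9008/9 (n = -3 + (1/9)*9035 = -3 + 9035/9 = 9008/9 ≈ 1000.9)
F = -27791 (F = -5956 - 21835 = -27791)
F - (p - n) = -27791 - (6697 - 1*9008/9) = -27791 - (6697 - 9008/9) = -27791 - 1*51265/9 = -27791 - 51265/9 = -301384/9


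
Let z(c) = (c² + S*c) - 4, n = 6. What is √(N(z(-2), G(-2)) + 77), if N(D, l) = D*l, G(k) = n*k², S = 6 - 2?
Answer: I*√115 ≈ 10.724*I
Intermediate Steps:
S = 4
G(k) = 6*k²
z(c) = -4 + c² + 4*c (z(c) = (c² + 4*c) - 4 = -4 + c² + 4*c)
√(N(z(-2), G(-2)) + 77) = √((-4 + (-2)² + 4*(-2))*(6*(-2)²) + 77) = √((-4 + 4 - 8)*(6*4) + 77) = √(-8*24 + 77) = √(-192 + 77) = √(-115) = I*√115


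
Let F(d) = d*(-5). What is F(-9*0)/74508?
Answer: 0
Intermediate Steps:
F(d) = -5*d
F(-9*0)/74508 = -(-45)*0/74508 = -5*0*(1/74508) = 0*(1/74508) = 0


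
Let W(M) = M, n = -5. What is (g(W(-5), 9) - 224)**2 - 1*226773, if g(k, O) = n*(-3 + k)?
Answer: -192917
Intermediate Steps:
g(k, O) = 15 - 5*k (g(k, O) = -5*(-3 + k) = 15 - 5*k)
(g(W(-5), 9) - 224)**2 - 1*226773 = ((15 - 5*(-5)) - 224)**2 - 1*226773 = ((15 + 25) - 224)**2 - 226773 = (40 - 224)**2 - 226773 = (-184)**2 - 226773 = 33856 - 226773 = -192917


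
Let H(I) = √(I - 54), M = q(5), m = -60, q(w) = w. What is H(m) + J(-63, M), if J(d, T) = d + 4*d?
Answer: -315 + I*√114 ≈ -315.0 + 10.677*I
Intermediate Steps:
M = 5
J(d, T) = 5*d
H(I) = √(-54 + I)
H(m) + J(-63, M) = √(-54 - 60) + 5*(-63) = √(-114) - 315 = I*√114 - 315 = -315 + I*√114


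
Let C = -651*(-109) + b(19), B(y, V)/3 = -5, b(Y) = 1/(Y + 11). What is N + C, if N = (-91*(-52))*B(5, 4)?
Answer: -629/30 ≈ -20.967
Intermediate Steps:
b(Y) = 1/(11 + Y)
B(y, V) = -15 (B(y, V) = 3*(-5) = -15)
N = -70980 (N = -91*(-52)*(-15) = 4732*(-15) = -70980)
C = 2128771/30 (C = -651*(-109) + 1/(11 + 19) = 70959 + 1/30 = 2128771/30 ≈ 70959.)
N + C = -70980 + 2128771/30 = -629/30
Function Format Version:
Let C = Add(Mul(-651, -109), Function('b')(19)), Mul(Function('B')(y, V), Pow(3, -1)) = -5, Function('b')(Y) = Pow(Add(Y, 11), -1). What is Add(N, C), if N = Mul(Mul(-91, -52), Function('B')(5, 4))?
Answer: Rational(-629, 30) ≈ -20.967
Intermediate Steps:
Function('b')(Y) = Pow(Add(11, Y), -1)
Function('B')(y, V) = -15 (Function('B')(y, V) = Mul(3, -5) = -15)
N = -70980 (N = Mul(Mul(-91, -52), -15) = Mul(4732, -15) = -70980)
C = Rational(2128771, 30) (C = Add(Mul(-651, -109), Pow(Add(11, 19), -1)) = Add(70959, Pow(30, -1)) = Add(70959, Rational(1, 30)) = Rational(2128771, 30) ≈ 70959.)
Add(N, C) = Add(-70980, Rational(2128771, 30)) = Rational(-629, 30)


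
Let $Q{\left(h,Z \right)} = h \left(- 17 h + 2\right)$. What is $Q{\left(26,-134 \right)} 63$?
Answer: $-720720$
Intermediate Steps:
$Q{\left(h,Z \right)} = h \left(2 - 17 h\right)$
$Q{\left(26,-134 \right)} 63 = 26 \left(2 - 442\right) 63 = 26 \left(-440\right) 63 = \left(-11440\right) 63 = -720720$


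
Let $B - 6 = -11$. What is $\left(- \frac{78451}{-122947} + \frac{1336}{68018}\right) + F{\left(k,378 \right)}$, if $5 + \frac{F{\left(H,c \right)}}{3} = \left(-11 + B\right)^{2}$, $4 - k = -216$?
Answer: $\frac{3151272474474}{4181304523} \approx 753.66$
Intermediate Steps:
$k = 220$ ($k = 4 - -216 = 4 + 216 = 220$)
$B = -5$ ($B = 6 - 11 = -5$)
$F{\left(H,c \right)} = 753$ ($F{\left(H,c \right)} = -15 + 3 \left(-11 - 5\right)^{2} = -15 + 3 \left(-16\right)^{2} = -15 + 3 \cdot 256 = -15 + 768 = 753$)
$\left(- \frac{78451}{-122947} + \frac{1336}{68018}\right) + F{\left(k,378 \right)} = \left(- \frac{78451}{-122947} + \frac{1336}{68018}\right) + 753 = \left(\left(-78451\right) \left(- \frac{1}{122947}\right) + 1336 \cdot \frac{1}{68018}\right) + 753 = \left(\frac{78451}{122947} + \frac{668}{34009}\right) + 753 = \frac{2750168655}{4181304523} + 753 = \frac{3151272474474}{4181304523}$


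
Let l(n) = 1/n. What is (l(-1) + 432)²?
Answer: 185761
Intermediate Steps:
(l(-1) + 432)² = (1/(-1) + 432)² = (-1 + 432)² = 431² = 185761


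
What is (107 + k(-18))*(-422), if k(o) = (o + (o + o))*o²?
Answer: 7338158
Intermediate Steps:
k(o) = 3*o³ (k(o) = (o + 2*o)*o² = (3*o)*o² = 3*o³)
(107 + k(-18))*(-422) = (107 + 3*(-18)³)*(-422) = (107 + 3*(-5832))*(-422) = (107 - 17496)*(-422) = -17389*(-422) = 7338158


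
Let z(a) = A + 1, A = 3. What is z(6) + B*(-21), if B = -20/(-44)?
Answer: -61/11 ≈ -5.5455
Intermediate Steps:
B = 5/11 (B = -20*(-1/44) = 5/11 ≈ 0.45455)
z(a) = 4 (z(a) = 3 + 1 = 4)
z(6) + B*(-21) = 4 + (5/11)*(-21) = 4 - 105/11 = -61/11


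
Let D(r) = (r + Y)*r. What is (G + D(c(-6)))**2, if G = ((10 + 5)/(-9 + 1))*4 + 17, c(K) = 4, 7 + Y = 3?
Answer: 361/4 ≈ 90.250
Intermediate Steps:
Y = -4 (Y = -7 + 3 = -4)
G = 19/2 (G = (15/(-8))*4 + 17 = (15*(-1/8))*4 + 17 = -15/8*4 + 17 = -15/2 + 17 = 19/2 ≈ 9.5000)
D(r) = r*(-4 + r) (D(r) = (r - 4)*r = (-4 + r)*r = r*(-4 + r))
(G + D(c(-6)))**2 = (19/2 + 4*(-4 + 4))**2 = (19/2 + 4*0)**2 = (19/2 + 0)**2 = (19/2)**2 = 361/4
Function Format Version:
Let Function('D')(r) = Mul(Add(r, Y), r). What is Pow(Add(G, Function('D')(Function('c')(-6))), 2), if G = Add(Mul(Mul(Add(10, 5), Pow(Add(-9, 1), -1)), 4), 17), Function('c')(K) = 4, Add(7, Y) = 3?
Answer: Rational(361, 4) ≈ 90.250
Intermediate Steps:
Y = -4 (Y = Add(-7, 3) = -4)
G = Rational(19, 2) (G = Add(Mul(Mul(15, Pow(-8, -1)), 4), 17) = Add(Mul(Mul(15, Rational(-1, 8)), 4), 17) = Add(Mul(Rational(-15, 8), 4), 17) = Add(Rational(-15, 2), 17) = Rational(19, 2) ≈ 9.5000)
Function('D')(r) = Mul(r, Add(-4, r)) (Function('D')(r) = Mul(Add(r, -4), r) = Mul(Add(-4, r), r) = Mul(r, Add(-4, r)))
Pow(Add(G, Function('D')(Function('c')(-6))), 2) = Pow(Add(Rational(19, 2), Mul(4, Add(-4, 4))), 2) = Pow(Add(Rational(19, 2), Mul(4, 0)), 2) = Pow(Add(Rational(19, 2), 0), 2) = Pow(Rational(19, 2), 2) = Rational(361, 4)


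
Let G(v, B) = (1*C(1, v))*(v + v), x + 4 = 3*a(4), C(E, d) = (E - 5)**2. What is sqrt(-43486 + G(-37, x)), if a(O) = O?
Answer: I*sqrt(44670) ≈ 211.35*I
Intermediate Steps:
C(E, d) = (-5 + E)**2
x = 8 (x = -4 + 3*4 = -4 + 12 = 8)
G(v, B) = 32*v (G(v, B) = (1*(-5 + 1)**2)*(v + v) = (1*(-4)**2)*(2*v) = (1*16)*(2*v) = 16*(2*v) = 32*v)
sqrt(-43486 + G(-37, x)) = sqrt(-43486 + 32*(-37)) = sqrt(-43486 - 1184) = sqrt(-44670) = I*sqrt(44670)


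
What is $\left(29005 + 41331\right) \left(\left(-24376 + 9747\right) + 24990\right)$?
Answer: $728751296$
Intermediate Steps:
$\left(29005 + 41331\right) \left(\left(-24376 + 9747\right) + 24990\right) = 70336 \left(-14629 + 24990\right) = 70336 \cdot 10361 = 728751296$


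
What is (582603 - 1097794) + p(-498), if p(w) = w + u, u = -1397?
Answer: -517086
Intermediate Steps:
p(w) = -1397 + w (p(w) = w - 1397 = -1397 + w)
(582603 - 1097794) + p(-498) = (582603 - 1097794) + (-1397 - 498) = -515191 - 1895 = -517086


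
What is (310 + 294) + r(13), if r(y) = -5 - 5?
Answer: 594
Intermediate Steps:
r(y) = -10
(310 + 294) + r(13) = (310 + 294) - 10 = 604 - 10 = 594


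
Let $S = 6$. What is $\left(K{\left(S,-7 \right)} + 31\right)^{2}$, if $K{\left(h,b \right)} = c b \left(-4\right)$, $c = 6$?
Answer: $39601$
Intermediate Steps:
$K{\left(h,b \right)} = - 24 b$ ($K{\left(h,b \right)} = 6 b \left(-4\right) = - 24 b$)
$\left(K{\left(S,-7 \right)} + 31\right)^{2} = \left(\left(-24\right) \left(-7\right) + 31\right)^{2} = \left(168 + 31\right)^{2} = 199^{2} = 39601$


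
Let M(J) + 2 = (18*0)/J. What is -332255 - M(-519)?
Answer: -332253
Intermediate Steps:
M(J) = -2 (M(J) = -2 + (18*0)/J = -2 + 0/J = -2 + 0 = -2)
-332255 - M(-519) = -332255 - 1*(-2) = -332255 + 2 = -332253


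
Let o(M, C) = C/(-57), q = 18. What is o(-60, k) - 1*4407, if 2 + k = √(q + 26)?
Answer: -251197/57 - 2*√11/57 ≈ -4407.1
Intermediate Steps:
k = -2 + 2*√11 (k = -2 + √(18 + 26) = -2 + √44 = -2 + 2*√11 ≈ 4.6332)
o(M, C) = -C/57 (o(M, C) = C*(-1/57) = -C/57)
o(-60, k) - 1*4407 = -(-2 + 2*√11)/57 - 1*4407 = (2/57 - 2*√11/57) - 4407 = -251197/57 - 2*√11/57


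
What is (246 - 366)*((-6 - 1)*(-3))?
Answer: -2520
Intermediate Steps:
(246 - 366)*((-6 - 1)*(-3)) = -(-840)*(-3) = -120*21 = -2520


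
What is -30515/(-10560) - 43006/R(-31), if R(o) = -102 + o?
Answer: 91640371/280896 ≈ 326.24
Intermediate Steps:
-30515/(-10560) - 43006/R(-31) = -30515/(-10560) - 43006/(-102 - 31) = -30515*(-1/10560) - 43006/(-133) = 6103/2112 - 43006*(-1/133) = 6103/2112 + 43006/133 = 91640371/280896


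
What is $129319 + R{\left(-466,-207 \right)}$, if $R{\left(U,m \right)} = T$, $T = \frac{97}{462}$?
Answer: $\frac{59745475}{462} \approx 1.2932 \cdot 10^{5}$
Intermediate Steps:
$T = \frac{97}{462}$ ($T = 97 \cdot \frac{1}{462} = \frac{97}{462} \approx 0.20996$)
$R{\left(U,m \right)} = \frac{97}{462}$
$129319 + R{\left(-466,-207 \right)} = 129319 + \frac{97}{462} = \frac{59745475}{462}$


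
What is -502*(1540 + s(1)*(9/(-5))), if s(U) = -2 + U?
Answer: -3869918/5 ≈ -7.7398e+5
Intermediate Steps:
-502*(1540 + s(1)*(9/(-5))) = -502*(1540 + (-2 + 1)*(9/(-5))) = -502*(1540 - 9*(-1)/5) = -502*(1540 - 1*(-9/5)) = -502*(1540 + 9/5) = -502*7709/5 = -3869918/5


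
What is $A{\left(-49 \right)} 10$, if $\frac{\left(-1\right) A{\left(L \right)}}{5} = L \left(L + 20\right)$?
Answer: $-71050$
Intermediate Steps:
$A{\left(L \right)} = - 5 L \left(20 + L\right)$ ($A{\left(L \right)} = - 5 L \left(L + 20\right) = - 5 L \left(20 + L\right)$)
$A{\left(-49 \right)} 10 = \left(-5\right) \left(-49\right) \left(20 - 49\right) 10 = \left(-5\right) \left(-49\right) \left(-29\right) 10 = \left(-7105\right) 10 = -71050$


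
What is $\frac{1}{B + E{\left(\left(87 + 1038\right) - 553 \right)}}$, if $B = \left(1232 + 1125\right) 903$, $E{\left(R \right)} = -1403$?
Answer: $\frac{1}{2126968} \approx 4.7015 \cdot 10^{-7}$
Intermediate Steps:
$B = 2128371$ ($B = 2357 \cdot 903 = 2128371$)
$\frac{1}{B + E{\left(\left(87 + 1038\right) - 553 \right)}} = \frac{1}{2128371 - 1403} = \frac{1}{2126968}$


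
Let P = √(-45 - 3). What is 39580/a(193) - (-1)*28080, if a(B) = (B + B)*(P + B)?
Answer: 1047319550/37297 - 79160*I*√3/7198321 ≈ 28081.0 - 0.019047*I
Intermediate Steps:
P = 4*I*√3 (P = √(-48) = 4*I*√3 ≈ 6.9282*I)
a(B) = 2*B*(B + 4*I*√3) (a(B) = (B + B)*(4*I*√3 + B) = (2*B)*(B + 4*I*√3) = 2*B*(B + 4*I*√3))
39580/a(193) - (-1)*28080 = 39580/((2*193*(193 + 4*I*√3))) - (-1)*28080 = 39580/(74498 + 1544*I*√3) - 1*(-28080) = 39580/(74498 + 1544*I*√3) + 28080 = 28080 + 39580/(74498 + 1544*I*√3)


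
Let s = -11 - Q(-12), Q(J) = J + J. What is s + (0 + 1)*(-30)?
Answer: -17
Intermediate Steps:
Q(J) = 2*J
s = 13 (s = -11 - 2*(-12) = -11 - 1*(-24) = -11 + 24 = 13)
s + (0 + 1)*(-30) = 13 + (0 + 1)*(-30) = 13 + 1*(-30) = 13 - 30 = -17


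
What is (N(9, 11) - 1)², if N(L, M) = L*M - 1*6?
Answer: 8464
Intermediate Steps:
N(L, M) = -6 + L*M (N(L, M) = L*M - 6 = -6 + L*M)
(N(9, 11) - 1)² = ((-6 + 9*11) - 1)² = ((-6 + 99) - 1)² = (93 - 1)² = 92² = 8464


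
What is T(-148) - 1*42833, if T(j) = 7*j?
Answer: -43869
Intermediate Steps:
T(-148) - 1*42833 = 7*(-148) - 1*42833 = -1036 - 42833 = -43869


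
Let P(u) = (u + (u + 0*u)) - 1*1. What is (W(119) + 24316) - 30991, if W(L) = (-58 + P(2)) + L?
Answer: -6611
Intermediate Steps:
P(u) = -1 + 2*u (P(u) = (u + (u + 0)) - 1 = (u + u) - 1 = 2*u - 1 = -1 + 2*u)
W(L) = -55 + L (W(L) = (-58 + (-1 + 2*2)) + L = (-58 + (-1 + 4)) + L = (-58 + 3) + L = -55 + L)
(W(119) + 24316) - 30991 = ((-55 + 119) + 24316) - 30991 = (64 + 24316) - 30991 = 24380 - 30991 = -6611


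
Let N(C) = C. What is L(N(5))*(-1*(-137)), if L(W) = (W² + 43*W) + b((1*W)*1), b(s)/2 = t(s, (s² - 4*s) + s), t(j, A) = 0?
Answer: 32880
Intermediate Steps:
b(s) = 0 (b(s) = 2*0 = 0)
L(W) = W² + 43*W (L(W) = (W² + 43*W) + 0 = W² + 43*W)
L(N(5))*(-1*(-137)) = (5*(43 + 5))*(-1*(-137)) = (5*48)*137 = 240*137 = 32880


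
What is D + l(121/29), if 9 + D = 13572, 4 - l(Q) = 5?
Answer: 13562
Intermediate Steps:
l(Q) = -1 (l(Q) = 4 - 1*5 = 4 - 5 = -1)
D = 13563 (D = -9 + 13572 = 13563)
D + l(121/29) = 13563 - 1 = 13562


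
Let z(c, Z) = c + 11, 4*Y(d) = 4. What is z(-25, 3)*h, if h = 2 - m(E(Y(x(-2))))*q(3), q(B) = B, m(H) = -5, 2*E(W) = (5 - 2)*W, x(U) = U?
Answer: -238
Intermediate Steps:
Y(d) = 1 (Y(d) = (¼)*4 = 1)
E(W) = 3*W/2 (E(W) = ((5 - 2)*W)/2 = (3*W)/2 = 3*W/2)
h = 17 (h = 2 - (-5)*3 = 2 - 1*(-15) = 2 + 15 = 17)
z(c, Z) = 11 + c
z(-25, 3)*h = (11 - 25)*17 = -14*17 = -238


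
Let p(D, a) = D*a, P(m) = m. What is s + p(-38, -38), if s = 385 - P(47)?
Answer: 1782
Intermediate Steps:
s = 338 (s = 385 - 1*47 = 385 - 47 = 338)
s + p(-38, -38) = 338 - 38*(-38) = 338 + 1444 = 1782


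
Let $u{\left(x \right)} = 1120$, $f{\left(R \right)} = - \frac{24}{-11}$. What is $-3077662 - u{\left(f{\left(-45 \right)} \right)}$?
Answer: $-3078782$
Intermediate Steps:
$f{\left(R \right)} = \frac{24}{11}$ ($f{\left(R \right)} = \left(-24\right) \left(- \frac{1}{11}\right) = \frac{24}{11}$)
$-3077662 - u{\left(f{\left(-45 \right)} \right)} = -3077662 - 1120 = -3078782$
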